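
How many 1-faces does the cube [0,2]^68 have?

Number of 1-faces = C(68,1)·2^(68-1) = 68·147573952589676412928 = 10035028776097996079104.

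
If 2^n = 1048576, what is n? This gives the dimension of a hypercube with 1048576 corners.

n = log_2(1048576) = 20.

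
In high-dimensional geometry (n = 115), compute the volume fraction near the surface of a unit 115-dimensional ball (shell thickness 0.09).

1 - (1-0.09)^115 ≈ 0.999981 ≈ 99.998051%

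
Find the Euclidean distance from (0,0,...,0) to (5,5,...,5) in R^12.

Diagonal = √12 · 5 ≈ 17.3205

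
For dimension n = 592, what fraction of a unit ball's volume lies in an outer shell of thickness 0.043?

1 - (1-0.043)^592 ≈ 1 - 5.01e-12 ≈ (100 - 5.01e-10)%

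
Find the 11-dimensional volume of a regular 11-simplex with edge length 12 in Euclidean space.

V = (12^11 / 11!) · √((11+1) / 2^11) ≈ 1424.83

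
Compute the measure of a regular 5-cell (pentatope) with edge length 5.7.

For a regular n-simplex with edge a, V = (a^n / n!)·√((n+1)/2^n). With a=5.7, n=4: V ≈ 24.5874.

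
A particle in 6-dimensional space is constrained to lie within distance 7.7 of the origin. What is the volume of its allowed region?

V_6(7.7) = π^(6/2) · (7.7)^6 / Γ(6/2 + 1) ≈ 1.07707e+06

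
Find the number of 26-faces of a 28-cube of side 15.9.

Choose 26 of 28 axes to span the face (C(28,26) = 378 ways), then fix each of the remaining 2 coordinates at one of its two extreme values (2^2 = 4 ways): 378·4 = 1512.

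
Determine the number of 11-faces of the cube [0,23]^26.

Choose 11 of 26 axes to span the face (C(26,11) = 7726160 ways), then fix each of the remaining 15 coordinates at one of its two extreme values (2^15 = 32768 ways): 7726160·32768 = 253170810880.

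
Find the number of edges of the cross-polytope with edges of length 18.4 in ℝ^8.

An n-cross-polytope has 2^(k+1)·C(n,k+1) k-faces. Here 2^2·C(8,2) = 4·28 = 112.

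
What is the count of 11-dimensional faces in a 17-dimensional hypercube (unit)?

Number of 11-faces = C(17,11) · 2^(17-11) = 12376 · 64 = 792064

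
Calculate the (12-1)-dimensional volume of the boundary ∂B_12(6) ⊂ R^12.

S_12(6) = 2·π^(12/2)·(6)^11 / Γ(12/2) = 30233088·π^6/5 ≈ 5.81315e+09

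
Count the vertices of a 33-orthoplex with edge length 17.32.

Number of vertices = 2n = 66.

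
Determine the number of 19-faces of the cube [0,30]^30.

f_19(30-cube) = (30 choose 19) · 2^11 = 111876710400.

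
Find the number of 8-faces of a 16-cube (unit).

Number of 8-faces = C(16,8) · 2^(16-8) = 12870 · 256 = 3294720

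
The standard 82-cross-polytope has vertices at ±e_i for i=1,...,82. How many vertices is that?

The vertices are ±e_1, ..., ±e_82, so there are 2·82 = 164.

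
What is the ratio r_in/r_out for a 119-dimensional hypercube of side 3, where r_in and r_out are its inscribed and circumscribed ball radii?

r_in = 3/2 (half the side); r_out = 3√119/2 (half the diagonal). Ratio = 1/√119 ≈ 0.0916698.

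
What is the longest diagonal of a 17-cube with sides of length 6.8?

The space diagonal of an n-cube of side s is s√n. Here 6.8·√17 ≈ 28.0371.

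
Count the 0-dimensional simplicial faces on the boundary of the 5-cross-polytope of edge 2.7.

Each 0-face is the convex hull of 1 vertex, one chosen as ±e_i from each of 1 distinct axis: 2^1·C(5,1) = 10.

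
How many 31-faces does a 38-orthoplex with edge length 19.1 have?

Number of 31-faces = 2^(31+1) · C(38,31+1) = 4294967296 · 2760681 = 11857034609688576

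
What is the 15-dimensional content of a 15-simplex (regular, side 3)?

V_15 = √(16) · 3^15 / (15! · 2^(15/2)) ≈ 2.42468e-07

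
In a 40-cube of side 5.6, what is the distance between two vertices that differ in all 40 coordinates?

Diagonal = √40 · 5.6 ≈ 35.4175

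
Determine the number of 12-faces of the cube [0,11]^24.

f_12(24-cube) = (24 choose 12) · 2^12 = 11076222976.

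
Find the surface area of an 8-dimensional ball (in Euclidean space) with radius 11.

|∂B_8(11)| = 19487171·π^4/3 ≈ 6.32743e+08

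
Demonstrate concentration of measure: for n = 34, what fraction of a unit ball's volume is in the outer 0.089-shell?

1 - (1-0.089)^34 ≈ 0.957964 ≈ 95.80%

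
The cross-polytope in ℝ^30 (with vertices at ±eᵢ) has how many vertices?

The 30-dimensional cross-polytope has 2n = 2·30 = 60 vertices.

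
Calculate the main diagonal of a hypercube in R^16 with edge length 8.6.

||(8.6,8.6,...,8.6)|| = √(16)·8.6 = 34.4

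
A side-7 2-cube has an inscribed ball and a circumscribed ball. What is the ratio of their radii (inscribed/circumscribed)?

Ratio = (s/2)/(s√2/2) = 2^(-1/2) ≈ 0.707107.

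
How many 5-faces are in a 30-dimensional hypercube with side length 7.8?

Number of 5-faces = C(30,5) · 2^(30-5) = 142506 · 33554432 = 4781707886592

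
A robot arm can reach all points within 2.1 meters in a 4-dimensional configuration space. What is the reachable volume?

The n-ball volume is π^(n/2)·r^n/Γ(n/2+1). With n=4, r=2.1: V ≈ 95.9725.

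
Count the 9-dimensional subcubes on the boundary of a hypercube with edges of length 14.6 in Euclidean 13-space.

Choose 9 of 13 axes to span the face (C(13,9) = 715 ways), then fix each of the remaining 4 coordinates at one of its two extreme values (2^4 = 16 ways): 715·16 = 11440.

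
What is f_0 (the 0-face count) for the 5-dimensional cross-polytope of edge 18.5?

Number of 0-faces = 2^(0+1) · C(5,0+1) = 2 · 5 = 10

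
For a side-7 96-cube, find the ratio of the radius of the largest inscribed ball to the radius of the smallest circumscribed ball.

Ratio = (s/2)/(s√96/2) = 96^(-1/2) ≈ 0.102062.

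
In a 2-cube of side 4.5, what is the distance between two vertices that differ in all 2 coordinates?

||(4.5,4.5,...,4.5)|| = √(2)·4.5 ≈ 6.36396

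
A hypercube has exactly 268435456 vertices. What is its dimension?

Since 2^n = 268435456, we have n = 28.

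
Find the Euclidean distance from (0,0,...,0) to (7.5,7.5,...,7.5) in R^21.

d = √(7.5² + 7.5² + ... + 7.5²) [21 terms] = √(21·7.5²) = 7.5√21 ≈ 34.3693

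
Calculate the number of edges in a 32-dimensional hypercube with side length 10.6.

An n-cube has n·2^(n-1) edges. With n = 32: 32·2147483648 = 68719476736.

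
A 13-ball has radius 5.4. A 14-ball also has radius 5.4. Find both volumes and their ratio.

V_13(5.4) ≈ 3.02315e+09. V_14(5.4) ≈ 1.07431e+10. Ratio V_13/V_14 ≈ 0.2814.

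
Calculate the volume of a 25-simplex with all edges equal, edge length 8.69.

For a regular n-simplex with edge a, V = (a^n / n!)·√((n+1)/2^n). With a=8.69, n=25: V ≈ 1.69614e-05.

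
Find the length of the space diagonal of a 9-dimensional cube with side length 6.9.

The space diagonal of an n-cube of side s is s√n. Here 6.9·√9 = 20.7.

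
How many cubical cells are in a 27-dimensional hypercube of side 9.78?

An n-cube has C(n,k)·2^(n-k) k-faces. Here C(27,3)·2^24 = 2925·16777216 = 49073356800.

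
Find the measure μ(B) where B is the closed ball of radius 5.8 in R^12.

The n-ball volume is π^(n/2)·r^n/Γ(n/2+1). With n=12, r=5.8: V ≈ 1.9351e+09.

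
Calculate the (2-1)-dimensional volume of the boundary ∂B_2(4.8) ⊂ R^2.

The surface area of an n-ball is 2π^(n/2) r^(n-1) / Γ(n/2). For n=2, r=4.8: 2πr = 2π·4.8 ≈ 30.1593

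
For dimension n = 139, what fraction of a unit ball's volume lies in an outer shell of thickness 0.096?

1 - (1-0.096)^139 ≈ 0.999999192 ≈ 99.999919%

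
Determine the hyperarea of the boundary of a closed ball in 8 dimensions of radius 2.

|∂B_8(2)| = 128·π^4/3 ≈ 4156.12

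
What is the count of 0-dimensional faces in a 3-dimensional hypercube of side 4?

Number of 0-faces = C(3,0) · 2^(3-0) = 1 · 8 = 8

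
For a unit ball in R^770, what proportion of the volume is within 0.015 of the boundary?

1 - (1-0.015)^770 ≈ 0.999991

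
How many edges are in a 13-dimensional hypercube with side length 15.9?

Choose 1 of 13 axes to span the face (C(13,1) = 13 ways), then fix each of the remaining 12 coordinates at one of its two extreme values (2^12 = 4096 ways): 13·4096 = 53248.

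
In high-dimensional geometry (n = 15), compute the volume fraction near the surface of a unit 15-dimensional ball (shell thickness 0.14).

1 - (1-0.14)^15 ≈ 0.895894 ≈ 89.59%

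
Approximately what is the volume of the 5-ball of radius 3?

Volume = π^{5/2}·(3)^5/Γ(7/2) = 648·π^2/5 ≈ 1279.1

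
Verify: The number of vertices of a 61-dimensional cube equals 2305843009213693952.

True. The 61-cube has 2^61 = 2305843009213693952 vertices.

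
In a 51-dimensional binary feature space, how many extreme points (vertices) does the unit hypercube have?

Number of vertices = 2^51 = 2251799813685248.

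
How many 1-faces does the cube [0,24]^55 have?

An n-cube has n·2^(n-1) edges. With n = 55: 55·18014398509481984 = 990791918021509120.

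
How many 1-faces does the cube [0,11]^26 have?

An n-cube has n·2^(n-1) edges. With n = 26: 26·33554432 = 872415232.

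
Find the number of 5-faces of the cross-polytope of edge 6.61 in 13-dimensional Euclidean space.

Number of 5-faces = 2^(5+1) · C(13,5+1) = 64 · 1716 = 109824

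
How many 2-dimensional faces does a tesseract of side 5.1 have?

An n-cube has C(n,k)·2^(n-k) k-faces. Here C(4,2)·2^2 = 6·4 = 24.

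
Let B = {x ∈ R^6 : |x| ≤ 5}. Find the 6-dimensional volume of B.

The n-ball volume is π^(n/2)·r^n/Γ(n/2+1). With n=6, r=5: V = 15625·π^3/6 ≈ 80745.5.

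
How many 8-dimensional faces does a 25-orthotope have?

Choose 8 of 25 axes to span the face (C(25,8) = 1081575 ways), then fix each of the remaining 17 coordinates at one of its two extreme values (2^17 = 131072 ways): 1081575·131072 = 141764198400.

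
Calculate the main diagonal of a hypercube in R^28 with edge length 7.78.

||(7.78,7.78,...,7.78)|| = √(28)·7.78 ≈ 41.1679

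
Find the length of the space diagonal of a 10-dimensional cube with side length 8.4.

||(8.4,8.4,...,8.4)|| = √(10)·8.4 ≈ 26.5631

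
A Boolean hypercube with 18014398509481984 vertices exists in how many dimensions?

The n-cube has 2^n vertices, and 18014398509481984 = 2^54, so n = 54.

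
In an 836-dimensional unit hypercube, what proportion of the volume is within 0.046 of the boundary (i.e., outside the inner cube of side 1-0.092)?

1 - (1 - 2·0.046)^836 = 1 - 0.908^836 ≈ 1 - 9.115e-36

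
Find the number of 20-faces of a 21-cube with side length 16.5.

Number of 20-faces = C(21,20) · 2^(21-20) = 21 · 2 = 42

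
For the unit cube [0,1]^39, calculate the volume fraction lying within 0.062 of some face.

Shell fraction = 1 - (1-0.124)^39 ≈ 0.994277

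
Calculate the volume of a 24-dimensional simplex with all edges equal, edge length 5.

V_24 = √(25) · 5^24 / (24! · 2^(24/2)) ≈ 1.17269e-10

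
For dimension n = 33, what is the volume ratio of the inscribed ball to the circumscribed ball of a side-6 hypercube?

The radii are 6/2 and 6√33/2, so the volume ratio is (1/√33)^33 = 33^{-33/2} ≈ 8.80076e-26.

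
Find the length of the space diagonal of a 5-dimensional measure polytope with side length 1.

||(1,1,...,1)|| = √(5)·1 ≈ 2.23607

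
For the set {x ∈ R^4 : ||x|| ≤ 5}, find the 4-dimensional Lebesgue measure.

V = 625·π^2/2 ≈ 3084.25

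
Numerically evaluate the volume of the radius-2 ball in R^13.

V_13(2) = π^(13/2) · (2)^13 / Γ(13/2 + 1) = 1048576·π^6/135135 ≈ 7459.87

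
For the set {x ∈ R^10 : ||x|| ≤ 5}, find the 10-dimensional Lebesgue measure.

Volume = π^{10/2}·(5)^10/Γ(6) = 1953125·π^5/24 ≈ 2.49039e+07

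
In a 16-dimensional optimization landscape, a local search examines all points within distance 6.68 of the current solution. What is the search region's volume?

The n-ball volume is π^(n/2)·r^n/Γ(n/2+1). With n=16, r=6.68: V ≈ 3.69915e+12.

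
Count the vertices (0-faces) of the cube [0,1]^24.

Number of vertices = 2^24 = 16777216.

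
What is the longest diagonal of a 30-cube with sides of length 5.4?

The space diagonal of an n-cube of side s is s√n. Here 5.4·√30 ≈ 29.577.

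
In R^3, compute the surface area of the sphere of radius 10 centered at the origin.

The surface area of an n-ball is 2π^(n/2) r^(n-1) / Γ(n/2). For n=3, r=10: 4πr² = 4π·(10)² ≈ 1256.64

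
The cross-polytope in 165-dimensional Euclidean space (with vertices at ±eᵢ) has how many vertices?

Number of vertices = 2n = 330.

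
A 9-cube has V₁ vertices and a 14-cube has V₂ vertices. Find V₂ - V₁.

V₁ = 2^9 = 512. V₂ = 2^14 = 16384. V₂ - V₁ = 15872.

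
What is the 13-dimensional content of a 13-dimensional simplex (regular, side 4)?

V_13 = √(14) · 4^13 / (13! · 2^(13/2)) ≈ 0.000445521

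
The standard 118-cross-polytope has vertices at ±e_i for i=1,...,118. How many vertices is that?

Number of vertices = 2n = 236.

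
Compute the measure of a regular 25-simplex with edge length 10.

V = (10^25 / 25!) · √((25+1) / 2^25) ≈ 0.0005675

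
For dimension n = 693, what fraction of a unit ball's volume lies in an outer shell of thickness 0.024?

1 - (1-0.024)^693 ≈ 0.9999999512 ≈ 99.999995%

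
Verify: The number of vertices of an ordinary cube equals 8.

True. The 3-cube has 2^3 = 8 vertices.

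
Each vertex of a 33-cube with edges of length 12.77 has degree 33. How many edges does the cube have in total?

The 33-cube has n·2^(n-1) = 33·2^32 = 33·4294967296 = 141733920768 edges.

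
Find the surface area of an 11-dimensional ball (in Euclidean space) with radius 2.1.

S = n·V_n(r)/r = 11·V_11(2.1)/2.1 (volume-to-surface relation), giving 34569.3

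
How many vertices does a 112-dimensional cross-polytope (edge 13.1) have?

An n-cross-polytope has 2n vertices; here n = 112, giving 224.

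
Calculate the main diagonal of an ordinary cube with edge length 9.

||(9,9,...,9)|| = √(3)·9 ≈ 15.5885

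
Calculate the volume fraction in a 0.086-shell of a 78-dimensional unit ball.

1 - (1-0.086)^78 ≈ 0.999101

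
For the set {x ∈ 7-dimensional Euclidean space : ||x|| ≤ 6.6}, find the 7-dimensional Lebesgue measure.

Volume = π^{7/2}·(6.6)^7/Γ(9/2) ≈ 2.57744e+06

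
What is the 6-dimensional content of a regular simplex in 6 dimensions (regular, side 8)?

For a regular n-simplex with edge a, V = (a^n / n!)·√((n+1)/2^n). With a=8, n=6: V ≈ 120.411.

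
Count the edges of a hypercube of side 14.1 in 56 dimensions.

An n-cube has n·2^(n-1) edges. With n = 56: 56·36028797018963968 = 2017612633061982208.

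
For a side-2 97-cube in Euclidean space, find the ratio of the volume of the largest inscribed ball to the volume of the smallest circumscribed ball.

Volume scales as r^n, and r_in/r_out = 1/√97, giving (1/√97)^97 ≈ 4.38098e-97.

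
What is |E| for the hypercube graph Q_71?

Each of the 2^71 = 2361183241434822606848 vertices has degree 71; total edges = 71·2^71/2 = 83822005070936202543104.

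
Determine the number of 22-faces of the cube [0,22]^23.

f_22(23-cube) = (23 choose 22) · 2^1 = 46.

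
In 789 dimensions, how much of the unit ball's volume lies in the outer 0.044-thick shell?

1 - (1-0.044)^789 ≈ 1 - 3.813e-16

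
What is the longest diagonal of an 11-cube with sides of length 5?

The space diagonal of an n-cube of side s is s√n. Here 5·√11 ≈ 16.5831.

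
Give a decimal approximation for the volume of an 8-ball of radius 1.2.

Volume = π^{8/2}·(1.2)^8/Γ(5) ≈ 17.4517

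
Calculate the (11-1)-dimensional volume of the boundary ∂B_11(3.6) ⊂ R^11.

S_11(3.6) = 2·π^(11/2)·(3.6)^10 / Γ(11/2) ≈ 7.57744e+06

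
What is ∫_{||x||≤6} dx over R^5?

The n-ball volume is π^(n/2)·r^n/Γ(n/2+1). With n=5, r=6: V = 20736·π^2/5 ≈ 40931.2.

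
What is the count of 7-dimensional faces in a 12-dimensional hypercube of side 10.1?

An n-cube has C(n,k)·2^(n-k) k-faces. Here C(12,7)·2^5 = 792·32 = 25344.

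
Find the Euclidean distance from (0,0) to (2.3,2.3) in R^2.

Diagonal = √2 · 2.3 ≈ 3.25269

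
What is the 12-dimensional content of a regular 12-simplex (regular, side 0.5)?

V = (0.5^12 / 12!) · √((12+1) / 2^12) ≈ 2.87141e-14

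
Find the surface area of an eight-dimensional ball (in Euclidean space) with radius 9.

The surface area of an n-ball is 2π^(n/2) r^(n-1) / Γ(n/2). For n=8, r=9: 1594323·π^4 ≈ 1.55302e+08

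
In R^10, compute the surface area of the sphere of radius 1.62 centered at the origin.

S = n·V_n(r)/r = 10·V_10(1.62)/1.62 (volume-to-surface relation), giving 1959.76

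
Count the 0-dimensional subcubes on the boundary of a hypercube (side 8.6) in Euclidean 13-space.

An n-cube has C(n,k)·2^(n-k) k-faces. Here C(13,0)·2^13 = 1·8192 = 8192.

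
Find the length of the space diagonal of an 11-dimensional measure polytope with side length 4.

d = √(4² + 4² + ... + 4²) [11 terms] = √(11·4²) = 4√11 ≈ 13.2665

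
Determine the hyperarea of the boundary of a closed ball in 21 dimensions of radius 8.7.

S = n·V_n(r)/r = 21·V_21(8.7)/8.7 (volume-to-surface relation), giving 1.80781e+18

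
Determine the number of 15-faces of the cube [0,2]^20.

An n-cube has C(n,k)·2^(n-k) k-faces. Here C(20,15)·2^5 = 15504·32 = 496128.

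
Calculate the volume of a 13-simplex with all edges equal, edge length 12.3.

V = (12.3^13 / 13!) · √((13+1) / 2^13) ≈ 979.163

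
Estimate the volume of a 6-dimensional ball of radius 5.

Volume = π^{6/2}·(5)^6/Γ(4) = 15625·π^3/6 ≈ 80745.5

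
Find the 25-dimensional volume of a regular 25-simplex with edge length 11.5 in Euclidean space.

V_25 = √(26) · 11.5^25 / (25! · 2^(25/2)) ≈ 0.0186815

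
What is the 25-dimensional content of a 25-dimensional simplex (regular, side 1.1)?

For a regular n-simplex with edge a, V = (a^n / n!)·√((n+1)/2^n). With a=1.1, n=25: V ≈ 6.1487e-28.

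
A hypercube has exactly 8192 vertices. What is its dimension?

2^n = 8192 ⇒ n = log_2(8192) = 13.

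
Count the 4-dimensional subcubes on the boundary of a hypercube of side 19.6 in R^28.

Number of 4-faces = C(28,4) · 2^(28-4) = 20475 · 16777216 = 343513497600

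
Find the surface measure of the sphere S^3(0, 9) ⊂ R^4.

S = n·V_n(r)/r = 4·V_4(9)/9 (volume-to-surface relation), giving 1458·π^2 ≈ 14389.9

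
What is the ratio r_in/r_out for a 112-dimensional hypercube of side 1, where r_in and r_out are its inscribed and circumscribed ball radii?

r_in = 1/2 (half the side); r_out = 1√112/2 (half the diagonal). Ratio = 1/√112 ≈ 0.0944911.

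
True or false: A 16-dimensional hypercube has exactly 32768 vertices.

False. The 16-cube has 2^16 = 65536 vertices.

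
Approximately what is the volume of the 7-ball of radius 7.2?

V_7(7.2) = π^(7/2) · (7.2)^7 / Γ(7/2 + 1) ≈ 4.73923e+06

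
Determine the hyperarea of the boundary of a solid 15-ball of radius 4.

S = n·V_n(r)/r = 15·V_15(4)/4 (volume-to-surface relation), giving 68719476736·π^7/135135 ≈ 1.53589e+09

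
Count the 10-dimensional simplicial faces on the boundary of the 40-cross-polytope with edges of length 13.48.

Each 10-face is the convex hull of 11 vertices, one chosen as ±e_i from each of 11 distinct axes: 2^11·C(40,11) = 4734569349120.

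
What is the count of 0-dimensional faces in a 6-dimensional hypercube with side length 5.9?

An n-cube has C(n,k)·2^(n-k) k-faces. Here C(6,0)·2^6 = 1·64 = 64.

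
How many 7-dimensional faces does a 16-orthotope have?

Number of 7-faces = C(16,7) · 2^(16-7) = 11440 · 512 = 5857280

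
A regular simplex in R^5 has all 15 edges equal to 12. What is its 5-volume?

For a regular n-simplex with edge a, V = (a^n / n!)·√((n+1)/2^n). With a=12, n=5: V ≈ 897.895.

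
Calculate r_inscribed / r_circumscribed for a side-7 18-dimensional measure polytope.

r_in = 7/2 (half the side); r_out = 7√18/2 (half the diagonal). Ratio = 1/√18 ≈ 0.235702.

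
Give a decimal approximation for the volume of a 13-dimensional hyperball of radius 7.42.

Volume = π^{13/2}·(7.42)^13/Γ(15/2) ≈ 1.88188e+11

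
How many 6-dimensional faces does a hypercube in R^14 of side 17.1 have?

An n-cube has C(n,k)·2^(n-k) k-faces. Here C(14,6)·2^8 = 3003·256 = 768768.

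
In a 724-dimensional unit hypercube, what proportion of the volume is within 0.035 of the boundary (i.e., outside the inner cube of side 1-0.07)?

1 - (1 - 2·0.035)^724 = 1 - 0.93^724 ≈ 1 - 1.519e-23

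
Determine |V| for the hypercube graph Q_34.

Each vertex is a binary string of length 34, so there are 2^34 = 17179869184.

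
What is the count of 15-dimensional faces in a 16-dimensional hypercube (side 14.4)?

Number of 15-faces = C(16,15) · 2^(16-15) = 16 · 2 = 32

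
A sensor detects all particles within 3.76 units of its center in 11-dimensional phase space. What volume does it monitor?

The n-ball volume is π^(n/2)·r^n/Γ(n/2+1). With n=11, r=3.76: V ≈ 4.00102e+06.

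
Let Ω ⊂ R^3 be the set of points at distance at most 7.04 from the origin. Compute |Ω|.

V_3(7.04) = π^(3/2) · (7.04)^3 / Γ(3/2 + 1) ≈ 1461.53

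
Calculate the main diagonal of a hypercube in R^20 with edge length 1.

The space diagonal of an n-cube of side s is s√n. Here 1·√20 ≈ 4.47214.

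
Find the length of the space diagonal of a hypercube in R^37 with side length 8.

||(8,8,...,8)|| = √(37)·8 ≈ 48.6621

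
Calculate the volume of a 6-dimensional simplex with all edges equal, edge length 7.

For a regular n-simplex with edge a, V = (a^n / n!)·√((n+1)/2^n). With a=7, n=6: V ≈ 54.0399.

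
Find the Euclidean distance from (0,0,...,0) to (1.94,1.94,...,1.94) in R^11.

||(1.94,1.94,...,1.94)|| = √(11)·1.94 ≈ 6.43425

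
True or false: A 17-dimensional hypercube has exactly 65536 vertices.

False. The 17-cube has 2^17 = 131072 vertices.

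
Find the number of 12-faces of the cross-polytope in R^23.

An n-cross-polytope has 2^(k+1)·C(n,k+1) k-faces. Here 2^13·C(23,13) = 8192·1144066 = 9372188672.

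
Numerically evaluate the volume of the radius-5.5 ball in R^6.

V_6(5.5) = π^(6/2) · (5.5)^6 / Γ(6/2 + 1) = 1771561·π^3/384 ≈ 143046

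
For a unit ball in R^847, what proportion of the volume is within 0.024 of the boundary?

V(inner)/V(outer) = ((1-0.024)/1)^847 ≈ 1.159e-09, so the shell fraction is 0.9999999988.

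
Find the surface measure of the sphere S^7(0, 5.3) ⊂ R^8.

The surface area of an n-ball is 2π^(n/2) r^(n-1) / Γ(n/2). For n=8, r=5.3: 3.81425e+06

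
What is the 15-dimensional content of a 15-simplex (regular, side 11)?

V_15 = √(16) · 11^15 / (15! · 2^(15/2)) ≈ 70.5872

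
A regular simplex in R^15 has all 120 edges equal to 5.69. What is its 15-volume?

For a regular n-simplex with edge a, V = (a^n / n!)·√((n+1)/2^n). With a=5.69, n=15: V ≈ 0.00358525.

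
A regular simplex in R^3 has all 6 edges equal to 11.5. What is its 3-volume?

Volume = (√2/12) · 11.5³ = 179.237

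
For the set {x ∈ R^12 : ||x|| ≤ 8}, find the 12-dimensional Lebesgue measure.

The n-ball volume is π^(n/2)·r^n/Γ(n/2+1). With n=12, r=8: V = 4294967296·π^6/45 ≈ 9.17586e+10.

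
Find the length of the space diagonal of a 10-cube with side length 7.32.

d = √(7.32² + 7.32² + ... + 7.32²) [10 terms] = √(10·7.32²) = 7.32√10 ≈ 23.1479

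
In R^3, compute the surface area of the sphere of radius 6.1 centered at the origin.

|∂B_3(6.1)| = 4πr² = 4π·(6.1)² ≈ 467.595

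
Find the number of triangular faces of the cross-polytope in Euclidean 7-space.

f_2(7-orthoplex) = 2^3 · (7 choose 3) = 280.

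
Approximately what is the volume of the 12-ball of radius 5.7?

V_12(5.7) = π^(12/2) · (5.7)^12 / Γ(12/2 + 1) ≈ 1.5706e+09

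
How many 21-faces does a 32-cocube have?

f_21(32-orthoplex) = 2^22 · (32 choose 22) = 270583946280960.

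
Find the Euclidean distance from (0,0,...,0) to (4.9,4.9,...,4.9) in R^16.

||(4.9,4.9,...,4.9)|| = √(16)·4.9 = 19.6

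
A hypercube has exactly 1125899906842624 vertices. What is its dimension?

2^n = 1125899906842624 ⇒ n = log_2(1125899906842624) = 50.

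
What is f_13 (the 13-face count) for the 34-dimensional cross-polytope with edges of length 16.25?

An n-cross-polytope has 2^(k+1)·C(n,k+1) k-faces. Here 2^14·C(34,14) = 16384·1391975640 = 22806128885760.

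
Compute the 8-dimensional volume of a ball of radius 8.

V_8(8) = π^(8/2) · (8)^8 / Γ(8/2 + 1) = 2097152·π^4/3 ≈ 6.80939e+07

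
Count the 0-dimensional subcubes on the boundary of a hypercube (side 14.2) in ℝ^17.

f_0(17-cube) = (17 choose 0) · 2^17 = 131072.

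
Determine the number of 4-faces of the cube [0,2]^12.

Number of 4-faces = C(12,4) · 2^(12-4) = 495 · 256 = 126720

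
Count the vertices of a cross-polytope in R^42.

The vertices are ±e_1, ..., ±e_42, so there are 2·42 = 84.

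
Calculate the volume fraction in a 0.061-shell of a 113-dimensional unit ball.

V(inner)/V(outer) = ((1-0.061)/1)^113 ≈ 0.0008151, so the shell fraction is 0.999185.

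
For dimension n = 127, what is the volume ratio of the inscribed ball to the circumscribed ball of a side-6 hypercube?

The radii are 6/2 and 6√127/2, so the volume ratio is (1/√127)^127 = 127^{-127/2} ≈ 2.56132e-134.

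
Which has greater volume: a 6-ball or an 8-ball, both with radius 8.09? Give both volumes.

V_6(8.09) ≈ 1.44874e+06. V_8(8.09) ≈ 7.44692e+07. The 8-ball is larger.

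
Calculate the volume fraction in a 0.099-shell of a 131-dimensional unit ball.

1 - (1-0.099)^131 ≈ 0.9999988279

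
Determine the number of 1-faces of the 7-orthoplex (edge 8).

f_1(7-orthoplex) = 2^2 · (7 choose 2) = 84.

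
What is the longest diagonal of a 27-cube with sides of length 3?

d = √(3² + 3² + ... + 3²) [27 terms] = √(27·3²) = 3√27 ≈ 15.5885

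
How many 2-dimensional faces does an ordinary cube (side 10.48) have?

An n-cube has C(n,k)·2^(n-k) k-faces. Here C(3,2)·2^1 = 3·2 = 6.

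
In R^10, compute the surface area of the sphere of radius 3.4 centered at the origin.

|∂B_10(3.4)| ≈ 1.54838e+06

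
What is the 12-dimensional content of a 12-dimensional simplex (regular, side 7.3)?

Volume = 7.3^12 · √(13/2^12) / 12! ≈ 2.69357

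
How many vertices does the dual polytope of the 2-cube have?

The vertices are ±e_1, ..., ±e_2, so there are 2·2 = 4.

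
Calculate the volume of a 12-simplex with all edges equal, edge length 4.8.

Volume = 4.8^12 · √(13/2^12) / 12! ≈ 0.0175934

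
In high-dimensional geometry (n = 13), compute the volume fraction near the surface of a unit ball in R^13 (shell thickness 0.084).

1 - (1-0.084)^13 ≈ 0.680375 ≈ 68.04%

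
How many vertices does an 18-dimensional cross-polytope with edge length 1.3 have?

The 18-dimensional cross-polytope has 2n = 2·18 = 36 vertices.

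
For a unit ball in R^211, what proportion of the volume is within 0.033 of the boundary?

Shell fraction = 1 - (1-0.033)^211 ≈ 0.999159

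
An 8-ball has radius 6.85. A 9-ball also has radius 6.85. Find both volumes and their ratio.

V_8(6.85) ≈ 1.96749e+07. V_9(6.85) ≈ 1.0953e+08. Ratio V_8/V_9 ≈ 0.1796.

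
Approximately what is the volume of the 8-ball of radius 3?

The n-ball volume is π^(n/2)·r^n/Γ(n/2+1). With n=8, r=3: V = 2187·π^4/8 ≈ 26629.2.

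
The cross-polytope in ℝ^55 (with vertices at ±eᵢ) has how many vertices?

An n-cross-polytope has 2n vertices; here n = 55, giving 110.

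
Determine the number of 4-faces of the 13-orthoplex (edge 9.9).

f_4(13-orthoplex) = 2^5 · (13 choose 5) = 41184.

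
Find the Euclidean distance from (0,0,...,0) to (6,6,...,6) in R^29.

d = √(6² + 6² + ... + 6²) [29 terms] = √(29·6²) = 6√29 ≈ 32.311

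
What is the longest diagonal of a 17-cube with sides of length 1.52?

d = √(1.52² + 1.52² + ... + 1.52²) [17 terms] = √(17·1.52²) = 1.52√17 ≈ 6.26712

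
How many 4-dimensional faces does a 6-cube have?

An n-cube has C(n,k)·2^(n-k) k-faces. Here C(6,4)·2^2 = 15·4 = 60.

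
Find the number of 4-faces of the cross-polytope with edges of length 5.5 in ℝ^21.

Each 4-face is the convex hull of 5 vertices, one chosen as ±e_i from each of 5 distinct axes: 2^5·C(21,5) = 651168.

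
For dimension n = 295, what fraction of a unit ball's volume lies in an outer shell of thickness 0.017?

1 - (1-0.017)^295 ≈ 0.993642 ≈ 99.36%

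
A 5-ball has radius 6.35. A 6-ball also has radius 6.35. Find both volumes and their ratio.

V_5(6.35) ≈ 54345.9. V_6(6.35) ≈ 338798. Ratio V_5/V_6 ≈ 0.1604.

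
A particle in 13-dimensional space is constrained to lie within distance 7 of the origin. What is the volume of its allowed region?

V_13(7) = π^(13/2) · (7)^13 / Γ(13/2 + 1) = 1771684761728·π^6/19305 ≈ 8.82299e+10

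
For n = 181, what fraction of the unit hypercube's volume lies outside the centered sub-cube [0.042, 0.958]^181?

The inner cube has side 1-2·0.042 = 0.916 and volume (0.916)^181 ≈ 1.268e-07, so the shell holds 0.9999998732 of the volume.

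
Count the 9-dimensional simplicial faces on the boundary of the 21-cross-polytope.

Number of 9-faces = 2^(9+1) · C(21,9+1) = 1024 · 352716 = 361181184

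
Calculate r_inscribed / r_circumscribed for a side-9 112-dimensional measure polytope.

r_in = 9/2 (half the side); r_out = 9√112/2 (half the diagonal). Ratio = 1/√112 ≈ 0.0944911.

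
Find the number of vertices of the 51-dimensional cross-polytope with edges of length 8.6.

The 51-dimensional cross-polytope has 2n = 2·51 = 102 vertices.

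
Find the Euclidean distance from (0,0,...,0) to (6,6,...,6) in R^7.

d = √(6² + 6² + ... + 6²) [7 terms] = √(7·6²) = 6√7 ≈ 15.8745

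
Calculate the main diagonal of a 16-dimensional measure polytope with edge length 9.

The space diagonal of an n-cube of side s is s√n. Here 9·√16 = 36.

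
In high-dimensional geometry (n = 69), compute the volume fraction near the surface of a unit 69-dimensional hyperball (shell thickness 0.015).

1 - (1-0.015)^69 ≈ 0.647548 ≈ 64.75%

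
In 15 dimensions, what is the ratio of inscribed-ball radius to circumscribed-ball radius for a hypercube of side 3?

Ratio = (s/2)/(s√15/2) = 15^(-1/2) ≈ 0.258199.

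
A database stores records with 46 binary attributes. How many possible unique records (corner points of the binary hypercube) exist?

Each vertex is a binary string of length 46, so there are 2^46 = 70368744177664.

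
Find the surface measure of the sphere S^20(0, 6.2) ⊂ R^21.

S_21(6.2) = 2·π^(21/2)·(6.2)^20 / Γ(21/2) ≈ 2.06348e+15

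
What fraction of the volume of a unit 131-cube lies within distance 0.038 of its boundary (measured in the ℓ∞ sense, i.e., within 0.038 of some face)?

The inner cube has side 1-2·0.038 = 0.924 and volume (0.924)^131 ≈ 3.184e-05, so the shell holds 0.999968 of the volume.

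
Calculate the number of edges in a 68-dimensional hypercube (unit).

Each of the 2^68 = 295147905179352825856 vertices has degree 68; total edges = 68·2^68/2 = 10035028776097996079104.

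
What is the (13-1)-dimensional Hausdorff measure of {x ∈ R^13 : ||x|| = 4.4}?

|∂B_13(4.4)| ≈ 6.23328e+08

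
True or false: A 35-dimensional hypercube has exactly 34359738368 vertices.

True. The 35-cube has 2^35 = 34359738368 vertices.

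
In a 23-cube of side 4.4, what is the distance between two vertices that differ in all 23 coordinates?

Diagonal = √23 · 4.4 ≈ 21.1017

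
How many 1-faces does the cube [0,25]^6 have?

Number of 1-faces = C(6,1)·2^(6-1) = 6·32 = 192.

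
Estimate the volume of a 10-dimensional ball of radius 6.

Volume = π^{10/2}·(6)^10/Γ(6) = 2519424·π^5/5 ≈ 1.54199e+08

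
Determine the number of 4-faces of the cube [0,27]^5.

Choose 4 of 5 axes to span the face (C(5,4) = 5 ways), then fix each of the remaining 1 coordinate at one of its two extreme values (2^1 = 2 ways): 5·2 = 10.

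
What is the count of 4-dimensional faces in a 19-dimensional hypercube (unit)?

f_4(19-cube) = (19 choose 4) · 2^15 = 127008768.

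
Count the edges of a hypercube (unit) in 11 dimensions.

The 11-cube has n·2^(n-1) = 11·2^10 = 11·1024 = 11264 edges.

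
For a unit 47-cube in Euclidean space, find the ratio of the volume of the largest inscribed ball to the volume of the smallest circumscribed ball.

V_in / V_out = (r_in/r_out)^47 = (1/√47)^47 = 47^(-47/2) ≈ 5.07809e-40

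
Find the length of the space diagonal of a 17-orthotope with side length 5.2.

d = √(5.2² + 5.2² + ... + 5.2²) [17 terms] = √(17·5.2²) = 5.2√17 ≈ 21.4401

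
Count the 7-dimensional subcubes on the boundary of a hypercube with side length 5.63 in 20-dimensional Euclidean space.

Number of 7-faces = C(20,7) · 2^(20-7) = 77520 · 8192 = 635043840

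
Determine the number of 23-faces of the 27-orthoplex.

An n-cross-polytope has 2^(k+1)·C(n,k+1) k-faces. Here 2^24·C(27,24) = 16777216·2925 = 49073356800.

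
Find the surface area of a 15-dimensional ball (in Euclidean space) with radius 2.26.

S = n·V_n(r)/r = 15·V_15(2.26)/2.26 (volume-to-surface relation), giving 518847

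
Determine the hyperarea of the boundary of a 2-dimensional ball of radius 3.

|∂B_2(3)| = 2πr = 2π·3 ≈ 18.8496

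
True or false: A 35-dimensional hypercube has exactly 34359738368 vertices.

True. The 35-cube has 2^35 = 34359738368 vertices.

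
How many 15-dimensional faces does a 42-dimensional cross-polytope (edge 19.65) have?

Each 15-face is the convex hull of 16 vertices, one chosen as ±e_i from each of 16 distinct axes: 2^16·C(42,16) = 10912381114908672.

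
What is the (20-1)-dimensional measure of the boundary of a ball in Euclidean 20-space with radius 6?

S = n·V_n(r)/r = 20·V_20(6)/6 (volume-to-surface relation), giving 117546246144·π^10/35 ≈ 3.14514e+14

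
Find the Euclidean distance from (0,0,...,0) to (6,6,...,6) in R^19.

d = √(6² + 6² + ... + 6²) [19 terms] = √(19·6²) = 6√19 ≈ 26.1534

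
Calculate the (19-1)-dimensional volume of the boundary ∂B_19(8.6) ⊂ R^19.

S_19(8.6) = 2·π^(19/2)·(8.6)^18 / Γ(19/2) ≈ 5.86561e+16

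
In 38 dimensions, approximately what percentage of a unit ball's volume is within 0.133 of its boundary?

1 - (1-0.133)^38 ≈ 0.995587 ≈ 99.56%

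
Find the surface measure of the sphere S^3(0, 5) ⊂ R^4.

S = n·V_n(r)/r = 4·V_4(5)/5 (volume-to-surface relation), giving 250·π^2 ≈ 2467.4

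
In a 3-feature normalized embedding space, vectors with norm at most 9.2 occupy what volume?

The n-ball volume is π^(n/2)·r^n/Γ(n/2+1). With n=3, r=9.2: V ≈ 3261.76.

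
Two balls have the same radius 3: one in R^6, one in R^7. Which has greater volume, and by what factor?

V_6(3) ≈ 3767.26, V_7(3) ≈ 10333.1. The 7-ball is larger by a factor of 2.743.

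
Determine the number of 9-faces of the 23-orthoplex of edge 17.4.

An n-cross-polytope has 2^(k+1)·C(n,k+1) k-faces. Here 2^10·C(23,10) = 1024·1144066 = 1171523584.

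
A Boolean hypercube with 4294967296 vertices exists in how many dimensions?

n = log_2(4294967296) = 32.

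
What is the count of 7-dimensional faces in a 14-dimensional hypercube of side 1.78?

Choose 7 of 14 axes to span the face (C(14,7) = 3432 ways), then fix each of the remaining 7 coordinates at one of its two extreme values (2^7 = 128 ways): 3432·128 = 439296.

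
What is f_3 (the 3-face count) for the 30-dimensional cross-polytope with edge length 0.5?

Each 3-face is the convex hull of 4 vertices, one chosen as ±e_i from each of 4 distinct axes: 2^4·C(30,4) = 438480.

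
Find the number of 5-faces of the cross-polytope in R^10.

Number of 5-faces = 2^(5+1) · C(10,5+1) = 64 · 210 = 13440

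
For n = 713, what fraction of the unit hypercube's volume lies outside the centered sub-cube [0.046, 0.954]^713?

The inner cube has side 1-2·0.046 = 0.908 and volume (0.908)^713 ≈ 1.304e-30, so the shell holds 1 - 1.304e-30 of the volume.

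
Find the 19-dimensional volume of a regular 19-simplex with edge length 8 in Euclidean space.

V_19 = √(20) · 8^19 / (19! · 2^(19/2)) ≈ 0.0073172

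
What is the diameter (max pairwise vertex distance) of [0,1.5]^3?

d = √(1.5² + 1.5² + ... + 1.5²) [3 terms] = √(3·1.5²) = 1.5√3 ≈ 2.59808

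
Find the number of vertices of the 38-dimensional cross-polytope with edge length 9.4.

Number of vertices = 2n = 76.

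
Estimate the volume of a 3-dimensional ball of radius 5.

V_3(5) = π^(3/2) · (5)^3 / Γ(3/2 + 1) = 500·π/3 ≈ 523.599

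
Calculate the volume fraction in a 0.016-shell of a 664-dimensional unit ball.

V(inner)/V(outer) = ((1-0.016)/1)^664 ≈ 2.232e-05, so the shell fraction is 0.999978.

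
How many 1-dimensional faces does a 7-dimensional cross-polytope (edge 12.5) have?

f_1(7-orthoplex) = 2^2 · (7 choose 2) = 84.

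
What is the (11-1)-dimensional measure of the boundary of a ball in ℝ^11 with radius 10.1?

The surface area of an n-ball is 2π^(n/2) r^(n-1) / Γ(n/2). For n=11, r=10.1: 2.28935e+11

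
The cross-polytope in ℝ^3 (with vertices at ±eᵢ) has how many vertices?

Number of vertices = 2n = 6.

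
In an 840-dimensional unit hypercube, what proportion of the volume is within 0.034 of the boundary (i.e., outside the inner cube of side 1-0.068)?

Shell fraction = 1 - (1-0.068)^840 ≈ 1 - 2.039e-26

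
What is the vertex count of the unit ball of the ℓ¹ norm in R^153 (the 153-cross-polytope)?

The vertices are ±e_1, ..., ±e_153, so there are 2·153 = 306.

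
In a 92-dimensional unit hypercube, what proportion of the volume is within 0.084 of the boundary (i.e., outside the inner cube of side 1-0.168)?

1 - (1 - 2·0.084)^92 = 1 - 0.832^92 ≈ 0.9999999552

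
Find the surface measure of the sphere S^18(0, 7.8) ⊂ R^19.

S = n·V_n(r)/r = 19·V_19(7.8)/7.8 (volume-to-surface relation), giving 1.01168e+16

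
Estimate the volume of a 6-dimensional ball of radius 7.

The n-ball volume is π^(n/2)·r^n/Γ(n/2+1). With n=6, r=7: V = 117649·π^3/6 ≈ 607976.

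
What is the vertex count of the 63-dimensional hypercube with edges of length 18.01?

An n-cube has 2^n vertices; for n = 63 that is 2^63 = 9223372036854775808.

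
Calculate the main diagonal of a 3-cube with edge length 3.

||(3,3,...,3)|| = √(3)·3 ≈ 5.19615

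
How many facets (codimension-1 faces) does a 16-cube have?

Choose 15 of 16 axes to span the face (C(16,15) = 16 ways), then fix each of the remaining 1 coordinate at one of its two extreme values (2^1 = 2 ways): 16·2 = 32.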